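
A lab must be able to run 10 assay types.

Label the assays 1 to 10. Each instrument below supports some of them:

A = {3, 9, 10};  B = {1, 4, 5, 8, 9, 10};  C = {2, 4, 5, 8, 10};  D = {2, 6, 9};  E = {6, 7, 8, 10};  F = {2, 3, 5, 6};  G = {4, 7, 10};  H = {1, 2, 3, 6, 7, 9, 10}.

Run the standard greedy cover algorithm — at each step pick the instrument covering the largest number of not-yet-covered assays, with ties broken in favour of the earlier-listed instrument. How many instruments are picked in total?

2

Greedy: pick H (covers 7 new) → pick B (covers 3 new). Total picks: 2.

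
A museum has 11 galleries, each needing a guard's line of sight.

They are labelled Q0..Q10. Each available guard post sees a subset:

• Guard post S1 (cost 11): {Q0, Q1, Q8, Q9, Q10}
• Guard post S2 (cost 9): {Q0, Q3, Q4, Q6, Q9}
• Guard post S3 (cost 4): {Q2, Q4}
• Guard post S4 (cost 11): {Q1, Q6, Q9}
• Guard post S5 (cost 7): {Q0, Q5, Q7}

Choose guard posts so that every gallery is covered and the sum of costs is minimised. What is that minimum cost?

S1, S2, S3, S5 together cover every gallery (S1 ∪ S2 ∪ S3 ∪ S5 = {Q0, Q1, Q2, Q3, Q4, Q5, Q6, Q7, Q8, Q9, Q10}); total cost 11 + 9 + 4 + 7 = 31.
No covering selection has total cost below 31.

31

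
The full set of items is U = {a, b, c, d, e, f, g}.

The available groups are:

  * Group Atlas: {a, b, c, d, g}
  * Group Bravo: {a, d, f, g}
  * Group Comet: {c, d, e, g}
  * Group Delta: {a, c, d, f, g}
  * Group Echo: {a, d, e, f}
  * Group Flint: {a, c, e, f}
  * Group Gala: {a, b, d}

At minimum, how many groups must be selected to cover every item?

Take {Atlas, Flint}. Their union is {a, b, c, d, e, f, g}, which is all 7 items.
No single group has all 7 items (the largest, Atlas, has 5), so 2 is optimal.

2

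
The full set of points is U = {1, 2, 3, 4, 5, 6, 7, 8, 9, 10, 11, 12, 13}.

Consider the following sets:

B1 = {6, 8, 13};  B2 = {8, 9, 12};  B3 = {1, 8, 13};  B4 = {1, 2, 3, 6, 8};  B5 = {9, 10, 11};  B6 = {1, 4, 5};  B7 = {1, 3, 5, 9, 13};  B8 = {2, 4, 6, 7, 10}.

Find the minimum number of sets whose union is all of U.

Take {B2, B5, B7, B8}. Their union is {1, 2, 3, 4, 5, 6, 7, 8, 9, 10, 11, 12, 13}, which is all 13 points.
No 3 of the 8 sets cover everything (all 56 combinations miss at least one point), so 4 is optimal.

4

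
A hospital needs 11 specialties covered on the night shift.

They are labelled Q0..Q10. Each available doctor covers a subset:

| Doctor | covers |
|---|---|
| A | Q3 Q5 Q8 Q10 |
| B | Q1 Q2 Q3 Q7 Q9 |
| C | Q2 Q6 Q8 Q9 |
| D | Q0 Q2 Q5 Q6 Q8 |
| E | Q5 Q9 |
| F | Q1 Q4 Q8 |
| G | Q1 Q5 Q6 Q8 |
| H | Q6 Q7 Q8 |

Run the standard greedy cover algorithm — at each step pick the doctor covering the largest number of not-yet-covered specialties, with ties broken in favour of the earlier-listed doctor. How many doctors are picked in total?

Greedy: pick B (covers 5 new) → pick D (covers 4 new) → pick A (covers 1 new) → pick F (covers 1 new). Total picks: 4.

4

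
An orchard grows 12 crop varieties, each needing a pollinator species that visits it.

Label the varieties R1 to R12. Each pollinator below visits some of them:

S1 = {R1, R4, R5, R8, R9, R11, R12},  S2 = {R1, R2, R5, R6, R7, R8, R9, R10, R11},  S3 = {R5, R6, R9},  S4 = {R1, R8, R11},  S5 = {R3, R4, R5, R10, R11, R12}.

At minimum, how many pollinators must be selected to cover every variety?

S2 and S5 together: S2 ∪ S5 = {R1, R2, R3, R4, R5, R6, R7, R8, R9, R10, R11, R12} — every variety is covered.
No single pollinator has all 12 varieties (the largest, S2, has 9), so 2 is optimal.

2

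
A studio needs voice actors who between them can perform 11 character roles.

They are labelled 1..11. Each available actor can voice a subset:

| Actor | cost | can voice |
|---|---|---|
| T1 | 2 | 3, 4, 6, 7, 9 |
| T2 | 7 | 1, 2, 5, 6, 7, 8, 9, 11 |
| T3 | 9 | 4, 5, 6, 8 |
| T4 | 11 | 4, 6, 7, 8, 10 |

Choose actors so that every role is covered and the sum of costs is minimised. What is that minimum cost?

T1, T2, T4 together cover every role (T1 ∪ T2 ∪ T4 = {1, 2, 3, 4, 5, 6, 7, 8, 9, 10, 11}); total cost 2 + 7 + 11 = 20.
No covering selection has total cost below 20.

20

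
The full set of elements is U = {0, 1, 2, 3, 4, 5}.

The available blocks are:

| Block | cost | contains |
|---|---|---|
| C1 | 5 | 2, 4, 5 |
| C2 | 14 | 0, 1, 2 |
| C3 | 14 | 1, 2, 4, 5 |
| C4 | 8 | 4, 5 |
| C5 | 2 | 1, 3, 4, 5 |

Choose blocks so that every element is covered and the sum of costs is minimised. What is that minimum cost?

C2, C5 together cover every element (C2 ∪ C5 = {0, 1, 2, 3, 4, 5}); total cost 14 + 2 = 16.
The greedy pick C5, C1, C2 costs 21; no covering selection beats 16.

16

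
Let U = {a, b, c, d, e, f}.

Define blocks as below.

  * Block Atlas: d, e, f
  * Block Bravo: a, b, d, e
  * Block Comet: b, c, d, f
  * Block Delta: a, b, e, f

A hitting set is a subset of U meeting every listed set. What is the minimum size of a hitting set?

2

The 2 items {d, e} hit every block.
No single item lies in every block, so at least 2 are needed and 2 is optimal.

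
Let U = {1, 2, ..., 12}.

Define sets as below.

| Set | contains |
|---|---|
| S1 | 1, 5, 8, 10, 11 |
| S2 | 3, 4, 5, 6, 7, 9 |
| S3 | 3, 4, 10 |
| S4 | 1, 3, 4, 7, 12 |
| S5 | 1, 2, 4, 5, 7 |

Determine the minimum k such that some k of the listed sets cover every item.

4

Take {S1, S2, S4, S5}. Their union is {1, 2, 3, 4, 5, 6, 7, 8, 9, 10, 11, 12}, which is all 12 items.
Only S5 contains 2, so S5 is forced; the remaining 7 items need at least 3 more sets (each remaining set adds at most 3) — so at least 4 sets are needed, and 4 is optimal.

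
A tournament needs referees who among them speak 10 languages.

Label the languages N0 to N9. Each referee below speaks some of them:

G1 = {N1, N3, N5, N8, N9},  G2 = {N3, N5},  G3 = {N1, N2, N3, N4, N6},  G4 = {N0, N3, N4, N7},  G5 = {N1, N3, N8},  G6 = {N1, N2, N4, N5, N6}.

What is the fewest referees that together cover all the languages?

G1 and G4 and G6 together: G1 ∪ G4 ∪ G6 = {N0, N1, N2, N3, N4, N5, N6, N7, N8, N9} — every language is covered.
Only G4 contains N0, so G4 is forced; the remaining 6 languages need at least 2 more referees (each remaining referee adds at most 4) — so at least 3 referees are needed, and 3 is optimal.

3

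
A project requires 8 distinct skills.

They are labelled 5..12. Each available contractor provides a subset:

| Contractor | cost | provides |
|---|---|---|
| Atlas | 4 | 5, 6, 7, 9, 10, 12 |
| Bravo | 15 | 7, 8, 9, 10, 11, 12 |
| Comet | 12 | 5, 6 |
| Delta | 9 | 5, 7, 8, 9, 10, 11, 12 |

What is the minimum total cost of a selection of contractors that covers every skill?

13

Atlas, Delta together cover every skill (Atlas ∪ Delta = {5, 6, 7, 8, 9, 10, 11, 12}); total cost 4 + 9 = 13.
No covering selection has total cost below 13.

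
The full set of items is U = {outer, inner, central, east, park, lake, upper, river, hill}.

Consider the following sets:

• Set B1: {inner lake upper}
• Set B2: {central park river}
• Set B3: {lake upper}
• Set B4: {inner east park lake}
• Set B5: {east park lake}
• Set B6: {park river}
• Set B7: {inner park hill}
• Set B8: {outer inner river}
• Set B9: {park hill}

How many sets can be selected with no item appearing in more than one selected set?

B3, B8, B9 are pairwise disjoint (B3={lake,upper}; B8={outer,inner,river}; B9={park,hill}).
Every remaining set overlaps one of these, and no 4 of the listed sets are pairwise disjoint, so 3 is the maximum.

3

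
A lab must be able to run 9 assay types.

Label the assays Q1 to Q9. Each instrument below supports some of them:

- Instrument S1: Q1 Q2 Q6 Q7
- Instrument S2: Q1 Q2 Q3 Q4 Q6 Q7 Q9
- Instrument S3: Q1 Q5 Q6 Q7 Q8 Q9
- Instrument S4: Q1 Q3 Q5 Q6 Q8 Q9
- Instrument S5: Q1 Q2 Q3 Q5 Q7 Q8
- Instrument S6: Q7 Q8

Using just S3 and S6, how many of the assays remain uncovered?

Union of S3, S6 = {Q1, Q5, Q6, Q7, Q8, Q9}.
Not covered: Q2, Q3, Q4 — 3 assays.

3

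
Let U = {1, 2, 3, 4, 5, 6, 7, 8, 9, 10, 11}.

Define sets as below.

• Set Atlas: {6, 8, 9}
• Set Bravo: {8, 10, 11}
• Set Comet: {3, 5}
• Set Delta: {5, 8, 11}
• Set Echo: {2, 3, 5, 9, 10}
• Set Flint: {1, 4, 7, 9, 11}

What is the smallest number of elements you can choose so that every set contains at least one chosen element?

3

The 3 elements {5, 7, 8} hit every set.
No choice of 2 elements meets every set, so 3 is the minimum.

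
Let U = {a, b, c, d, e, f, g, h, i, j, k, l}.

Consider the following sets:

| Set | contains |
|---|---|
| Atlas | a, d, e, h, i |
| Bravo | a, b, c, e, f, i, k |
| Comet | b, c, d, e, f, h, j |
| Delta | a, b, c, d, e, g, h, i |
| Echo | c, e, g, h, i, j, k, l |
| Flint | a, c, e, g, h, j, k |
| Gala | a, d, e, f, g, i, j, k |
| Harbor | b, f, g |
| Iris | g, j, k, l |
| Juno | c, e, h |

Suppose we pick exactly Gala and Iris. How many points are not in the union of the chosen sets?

Union of Gala, Iris = {a, d, e, f, g, i, j, k, l}.
Not covered: b, c, h — 3 points.

3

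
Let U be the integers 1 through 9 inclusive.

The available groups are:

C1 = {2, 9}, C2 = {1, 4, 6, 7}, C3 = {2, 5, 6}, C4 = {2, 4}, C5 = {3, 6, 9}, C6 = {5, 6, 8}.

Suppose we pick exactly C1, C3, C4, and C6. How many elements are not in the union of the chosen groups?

3

Union of C1, C3, C4, C6 = {2, 4, 5, 6, 8, 9}.
Not covered: 1, 3, 7 — 3 elements.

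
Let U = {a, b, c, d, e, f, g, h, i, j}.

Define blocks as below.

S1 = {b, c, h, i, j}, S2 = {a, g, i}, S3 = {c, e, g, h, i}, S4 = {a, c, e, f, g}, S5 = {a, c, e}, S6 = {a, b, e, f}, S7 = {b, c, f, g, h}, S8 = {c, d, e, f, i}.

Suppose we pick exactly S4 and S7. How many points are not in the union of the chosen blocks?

Union of S4, S7 = {a, b, c, e, f, g, h}.
Not covered: d, i, j — 3 points.

3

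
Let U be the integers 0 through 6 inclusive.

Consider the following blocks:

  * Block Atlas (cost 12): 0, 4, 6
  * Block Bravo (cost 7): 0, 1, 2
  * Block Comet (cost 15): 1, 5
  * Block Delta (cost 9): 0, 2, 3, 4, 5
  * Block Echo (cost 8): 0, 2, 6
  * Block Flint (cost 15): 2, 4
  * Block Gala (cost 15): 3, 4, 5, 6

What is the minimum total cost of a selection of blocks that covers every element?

Bravo, Gala together cover every element (Bravo ∪ Gala = {0, 1, 2, 3, 4, 5, 6}); total cost 7 + 15 = 22.
The greedy pick Delta, Bravo, Echo costs 24; no covering selection beats 22.

22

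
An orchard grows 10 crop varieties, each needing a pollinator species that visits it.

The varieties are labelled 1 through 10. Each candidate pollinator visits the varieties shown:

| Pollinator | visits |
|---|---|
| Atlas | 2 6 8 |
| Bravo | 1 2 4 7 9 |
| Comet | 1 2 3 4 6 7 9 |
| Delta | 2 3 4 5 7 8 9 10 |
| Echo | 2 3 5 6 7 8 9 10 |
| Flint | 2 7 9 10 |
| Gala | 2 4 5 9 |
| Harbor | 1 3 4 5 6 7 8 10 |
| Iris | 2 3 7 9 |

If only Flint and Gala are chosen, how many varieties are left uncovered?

4

Union of Flint, Gala = {2, 4, 5, 7, 9, 10}.
Not covered: 1, 3, 6, 8 — 4 varieties.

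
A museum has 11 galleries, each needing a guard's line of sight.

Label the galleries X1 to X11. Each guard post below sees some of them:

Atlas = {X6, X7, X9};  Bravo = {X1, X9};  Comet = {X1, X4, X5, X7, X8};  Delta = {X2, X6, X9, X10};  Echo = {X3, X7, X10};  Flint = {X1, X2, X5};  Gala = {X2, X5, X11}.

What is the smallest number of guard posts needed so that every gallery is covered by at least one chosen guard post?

4

Comet and Delta and Echo and Gala together: Comet ∪ Delta ∪ Echo ∪ Gala = {X1, X2, X3, X4, X5, X6, X7, X8, X9, X10, X11} — every gallery is covered.
No 3 of the 7 guard posts cover everything (all 35 combinations miss at least one gallery), so 4 is optimal.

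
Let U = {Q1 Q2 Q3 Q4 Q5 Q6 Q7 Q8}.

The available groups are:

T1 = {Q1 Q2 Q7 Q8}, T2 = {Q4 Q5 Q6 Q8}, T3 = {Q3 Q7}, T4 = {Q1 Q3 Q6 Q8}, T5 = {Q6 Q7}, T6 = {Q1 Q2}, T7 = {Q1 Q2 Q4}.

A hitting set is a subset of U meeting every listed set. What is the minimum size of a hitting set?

Take H = {Q1, Q7, Q8}. Each listed group contains at least one of these, so H is a hitting set of size 3.
The groups T2, T3, T6 are pairwise disjoint, so any hitting set needs a separate element for each — at least 3. Hence 3 is optimal.

3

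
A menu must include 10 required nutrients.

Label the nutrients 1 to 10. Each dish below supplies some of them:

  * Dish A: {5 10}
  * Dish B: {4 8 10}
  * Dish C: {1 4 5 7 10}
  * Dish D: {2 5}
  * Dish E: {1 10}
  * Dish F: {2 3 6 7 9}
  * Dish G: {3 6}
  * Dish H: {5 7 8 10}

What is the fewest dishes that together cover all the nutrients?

3

Take {B, C, F}. Their union is {1, 2, 3, 4, 5, 6, 7, 8, 9, 10}, which is all 10 nutrients.
Only F contains 9, so F is forced; the remaining 5 nutrients need at least 2 more dishes (each remaining dish adds at most 4) — so at least 3 dishes are needed, and 3 is optimal.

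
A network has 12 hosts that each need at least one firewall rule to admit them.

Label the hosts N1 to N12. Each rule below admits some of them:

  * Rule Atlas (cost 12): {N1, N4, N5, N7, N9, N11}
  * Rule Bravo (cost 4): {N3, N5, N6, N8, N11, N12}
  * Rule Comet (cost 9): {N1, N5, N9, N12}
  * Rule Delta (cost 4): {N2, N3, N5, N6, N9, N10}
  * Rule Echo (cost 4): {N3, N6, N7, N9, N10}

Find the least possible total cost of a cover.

20

Atlas, Bravo, Delta together cover every host (Atlas ∪ Bravo ∪ Delta = {N1, N2, N3, N4, N5, N6, N7, N8, N9, N10, N11, N12}); total cost 12 + 4 + 4 = 20.
No covering selection has total cost below 20.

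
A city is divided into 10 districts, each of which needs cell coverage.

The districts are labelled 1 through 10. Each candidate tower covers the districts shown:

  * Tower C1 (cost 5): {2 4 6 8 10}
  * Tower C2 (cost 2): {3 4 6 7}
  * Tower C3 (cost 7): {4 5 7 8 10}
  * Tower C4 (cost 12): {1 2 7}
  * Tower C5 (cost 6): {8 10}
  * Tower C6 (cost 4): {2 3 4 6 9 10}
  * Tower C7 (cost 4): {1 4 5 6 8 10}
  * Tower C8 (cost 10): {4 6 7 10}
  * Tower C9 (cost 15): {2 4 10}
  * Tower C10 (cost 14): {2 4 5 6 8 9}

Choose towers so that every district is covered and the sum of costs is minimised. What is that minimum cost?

10

C2, C6, C7 together cover every district (C2 ∪ C6 ∪ C7 = {1, 2, 3, 4, 5, 6, 7, 8, 9, 10}); total cost 2 + 4 + 4 = 10.
No covering selection has total cost below 10.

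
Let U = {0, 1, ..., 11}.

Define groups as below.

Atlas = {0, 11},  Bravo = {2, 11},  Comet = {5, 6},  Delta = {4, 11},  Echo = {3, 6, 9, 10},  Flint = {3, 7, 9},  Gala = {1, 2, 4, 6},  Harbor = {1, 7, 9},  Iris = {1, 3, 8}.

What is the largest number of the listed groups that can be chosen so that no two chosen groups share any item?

3

Bravo, Comet, Iris are pairwise disjoint (Bravo={2,11}; Comet={5,6}; Iris={1,3,8}).
Every remaining group overlaps one of these, and no 4 of the listed groups are pairwise disjoint, so 3 is the maximum.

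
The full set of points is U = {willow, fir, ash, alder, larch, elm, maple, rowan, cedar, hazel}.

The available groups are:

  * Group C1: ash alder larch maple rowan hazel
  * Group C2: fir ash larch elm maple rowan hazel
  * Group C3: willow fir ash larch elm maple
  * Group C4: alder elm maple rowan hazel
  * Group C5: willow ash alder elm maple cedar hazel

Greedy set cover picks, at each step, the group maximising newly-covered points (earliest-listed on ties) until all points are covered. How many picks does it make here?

Greedy: pick C2 (covers 7 new) → pick C5 (covers 3 new). Total picks: 2.

2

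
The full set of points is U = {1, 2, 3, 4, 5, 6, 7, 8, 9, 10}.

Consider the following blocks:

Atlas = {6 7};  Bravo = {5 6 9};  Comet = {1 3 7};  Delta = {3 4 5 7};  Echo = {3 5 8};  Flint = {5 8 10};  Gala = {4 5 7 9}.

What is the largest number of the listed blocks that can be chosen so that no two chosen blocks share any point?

Bravo, Comet are pairwise disjoint (Bravo={5,6,9}; Comet={1,3,7}).
Every remaining block overlaps one of these, and no 3 of the listed blocks are pairwise disjoint, so 2 is the maximum.

2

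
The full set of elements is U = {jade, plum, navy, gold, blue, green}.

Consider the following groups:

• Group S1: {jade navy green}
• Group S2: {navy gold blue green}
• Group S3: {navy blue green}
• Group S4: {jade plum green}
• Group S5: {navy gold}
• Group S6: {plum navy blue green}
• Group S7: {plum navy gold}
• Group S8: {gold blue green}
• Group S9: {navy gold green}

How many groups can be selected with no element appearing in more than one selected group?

S4, S5 are pairwise disjoint (S4={jade,plum,green}; S5={navy,gold}).
Every remaining group overlaps one of these, and no 3 of the listed groups are pairwise disjoint, so 2 is the maximum.

2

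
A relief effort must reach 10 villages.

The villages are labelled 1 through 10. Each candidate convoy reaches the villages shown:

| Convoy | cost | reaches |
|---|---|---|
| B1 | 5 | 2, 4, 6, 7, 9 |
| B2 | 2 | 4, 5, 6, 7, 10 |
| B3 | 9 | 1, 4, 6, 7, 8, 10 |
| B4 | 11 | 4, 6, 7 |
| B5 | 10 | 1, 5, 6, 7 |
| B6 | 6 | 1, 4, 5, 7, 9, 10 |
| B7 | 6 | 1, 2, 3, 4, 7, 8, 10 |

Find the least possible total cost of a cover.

B1, B2, B7 together cover every village (B1 ∪ B2 ∪ B7 = {1, 2, 3, 4, 5, 6, 7, 8, 9, 10}); total cost 5 + 2 + 6 = 13.
No covering selection has total cost below 13.

13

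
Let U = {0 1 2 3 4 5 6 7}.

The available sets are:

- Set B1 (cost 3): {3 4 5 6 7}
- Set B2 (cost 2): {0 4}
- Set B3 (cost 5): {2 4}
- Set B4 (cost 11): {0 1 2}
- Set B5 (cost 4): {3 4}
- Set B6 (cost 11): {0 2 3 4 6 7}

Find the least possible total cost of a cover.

B1, B4 together cover every item (B1 ∪ B4 = {0, 1, 2, 3, 4, 5, 6, 7}); total cost 3 + 11 = 14.
The greedy pick B1, B2, B3, B4 costs 21; no covering selection beats 14.

14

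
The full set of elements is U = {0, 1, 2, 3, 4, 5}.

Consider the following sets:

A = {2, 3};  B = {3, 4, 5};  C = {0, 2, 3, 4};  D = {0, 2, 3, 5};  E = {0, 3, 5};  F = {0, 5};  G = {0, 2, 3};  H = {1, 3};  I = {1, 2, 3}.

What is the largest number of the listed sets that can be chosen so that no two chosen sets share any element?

2

F, I are pairwise disjoint (F={0,5}; I={1,2,3}).
Every remaining set overlaps one of these, and no 3 of the listed sets are pairwise disjoint, so 2 is the maximum.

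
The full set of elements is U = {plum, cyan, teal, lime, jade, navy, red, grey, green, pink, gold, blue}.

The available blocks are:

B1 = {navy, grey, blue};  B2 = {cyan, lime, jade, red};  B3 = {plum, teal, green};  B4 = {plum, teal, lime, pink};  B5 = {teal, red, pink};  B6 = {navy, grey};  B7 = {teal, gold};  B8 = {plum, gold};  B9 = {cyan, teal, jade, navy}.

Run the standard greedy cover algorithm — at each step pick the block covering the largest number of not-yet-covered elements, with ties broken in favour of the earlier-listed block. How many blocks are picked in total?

5

Greedy: pick B2 (covers 4 new) → pick B1 (covers 3 new) → pick B3 (covers 3 new) → pick B4 (covers 1 new) → pick B7 (covers 1 new). Total picks: 5.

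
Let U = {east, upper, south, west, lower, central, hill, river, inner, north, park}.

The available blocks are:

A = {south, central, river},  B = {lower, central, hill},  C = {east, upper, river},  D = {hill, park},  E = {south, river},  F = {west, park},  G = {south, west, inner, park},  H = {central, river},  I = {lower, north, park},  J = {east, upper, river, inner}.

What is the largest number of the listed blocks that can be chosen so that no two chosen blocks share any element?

3

B, C, G are pairwise disjoint (B={lower,central,hill}; C={east,upper,river}; G={south,west,inner,park}).
Every remaining block overlaps one of these, and no 4 of the listed blocks are pairwise disjoint, so 3 is the maximum.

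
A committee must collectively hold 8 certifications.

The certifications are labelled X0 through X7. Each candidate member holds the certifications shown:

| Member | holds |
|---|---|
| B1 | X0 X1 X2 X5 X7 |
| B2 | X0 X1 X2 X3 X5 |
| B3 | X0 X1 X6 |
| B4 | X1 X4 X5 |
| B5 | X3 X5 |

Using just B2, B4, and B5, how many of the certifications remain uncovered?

2

Union of B2, B4, B5 = {X0, X1, X2, X3, X4, X5}.
Not covered: X6, X7 — 2 certifications.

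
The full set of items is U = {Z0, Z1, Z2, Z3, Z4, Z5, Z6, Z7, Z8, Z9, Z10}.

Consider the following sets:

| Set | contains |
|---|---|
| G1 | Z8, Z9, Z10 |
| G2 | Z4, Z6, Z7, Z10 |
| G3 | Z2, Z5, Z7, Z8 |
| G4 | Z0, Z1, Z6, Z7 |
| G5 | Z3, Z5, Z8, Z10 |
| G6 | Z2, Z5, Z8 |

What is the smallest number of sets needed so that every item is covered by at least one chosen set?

5

G1 and G2 and G4 and G5 and G6 together: G1 ∪ G2 ∪ G4 ∪ G5 ∪ G6 = {Z0, Z1, Z2, Z3, Z4, Z5, Z6, Z7, Z8, Z9, Z10} — every item is covered.
No 4 of the 6 sets cover everything (all 15 combinations miss at least one item), so 5 is optimal.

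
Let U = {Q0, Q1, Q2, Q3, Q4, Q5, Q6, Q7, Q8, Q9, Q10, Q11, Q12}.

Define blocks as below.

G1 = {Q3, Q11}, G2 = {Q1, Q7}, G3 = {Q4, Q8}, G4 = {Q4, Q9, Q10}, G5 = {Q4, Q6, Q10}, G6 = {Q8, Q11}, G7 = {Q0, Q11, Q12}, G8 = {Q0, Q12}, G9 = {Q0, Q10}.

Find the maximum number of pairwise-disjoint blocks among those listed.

4

G1, G2, G5, G8 are pairwise disjoint (G1={Q3,Q11}; G2={Q1,Q7}; G5={Q4,Q6,Q10}; G8={Q0,Q12}).
Every remaining block overlaps one of these, and no 5 of the listed blocks are pairwise disjoint, so 4 is the maximum.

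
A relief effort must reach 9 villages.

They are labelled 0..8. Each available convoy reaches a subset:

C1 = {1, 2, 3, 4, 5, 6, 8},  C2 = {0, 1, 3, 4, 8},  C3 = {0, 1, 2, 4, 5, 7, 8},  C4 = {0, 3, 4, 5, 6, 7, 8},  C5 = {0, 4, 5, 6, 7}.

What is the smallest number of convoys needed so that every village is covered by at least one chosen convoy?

2

C1 and C4 together: C1 ∪ C4 = {0, 1, 2, 3, 4, 5, 6, 7, 8} — every village is covered.
No single convoy has all 9 villages (the largest, C1, has 7), so 2 is optimal.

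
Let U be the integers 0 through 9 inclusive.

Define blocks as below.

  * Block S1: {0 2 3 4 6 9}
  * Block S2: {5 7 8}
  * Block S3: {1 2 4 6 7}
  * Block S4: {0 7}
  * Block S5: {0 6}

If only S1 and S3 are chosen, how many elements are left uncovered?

2

Union of S1, S3 = {0, 1, 2, 3, 4, 6, 7, 9}.
Not covered: 5, 8 — 2 elements.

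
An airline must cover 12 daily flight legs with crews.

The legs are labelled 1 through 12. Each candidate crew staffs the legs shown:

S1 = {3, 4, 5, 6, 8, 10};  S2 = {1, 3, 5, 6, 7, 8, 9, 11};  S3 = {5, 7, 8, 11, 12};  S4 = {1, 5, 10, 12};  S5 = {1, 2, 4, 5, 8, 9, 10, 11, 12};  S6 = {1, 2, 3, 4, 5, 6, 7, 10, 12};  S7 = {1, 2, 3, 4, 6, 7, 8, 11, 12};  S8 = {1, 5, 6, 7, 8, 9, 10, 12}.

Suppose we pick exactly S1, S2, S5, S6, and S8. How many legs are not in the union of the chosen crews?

Union of S1, S2, S5, S6, S8 = {1, 2, 3, 4, 5, 6, 7, 8, 9, 10, 11, 12} — that's every leg, so 0 are uncovered.

0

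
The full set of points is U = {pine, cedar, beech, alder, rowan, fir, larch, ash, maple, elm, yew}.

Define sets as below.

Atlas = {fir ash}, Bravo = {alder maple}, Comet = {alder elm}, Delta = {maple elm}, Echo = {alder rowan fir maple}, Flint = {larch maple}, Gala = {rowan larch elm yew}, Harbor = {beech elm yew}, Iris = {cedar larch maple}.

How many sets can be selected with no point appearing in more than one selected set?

3

Atlas, Bravo, Gala are pairwise disjoint (Atlas={fir,ash}; Bravo={alder,maple}; Gala={rowan,larch,elm,yew}).
Every remaining set overlaps one of these, and no 4 of the listed sets are pairwise disjoint, so 3 is the maximum.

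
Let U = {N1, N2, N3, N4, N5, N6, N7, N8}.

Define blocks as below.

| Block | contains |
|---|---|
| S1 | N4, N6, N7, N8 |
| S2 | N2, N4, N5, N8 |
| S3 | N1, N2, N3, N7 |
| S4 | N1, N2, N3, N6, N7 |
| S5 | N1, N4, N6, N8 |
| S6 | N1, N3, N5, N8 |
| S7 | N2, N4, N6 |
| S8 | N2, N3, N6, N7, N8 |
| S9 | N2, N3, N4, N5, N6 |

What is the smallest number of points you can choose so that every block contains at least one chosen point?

Take H = {N3, N4}. Each listed block contains at least one of these, so H is a hitting set of size 2.
The blocks S6, S7 are pairwise disjoint, so any hitting set needs a separate point for each — at least 2. Hence 2 is optimal.

2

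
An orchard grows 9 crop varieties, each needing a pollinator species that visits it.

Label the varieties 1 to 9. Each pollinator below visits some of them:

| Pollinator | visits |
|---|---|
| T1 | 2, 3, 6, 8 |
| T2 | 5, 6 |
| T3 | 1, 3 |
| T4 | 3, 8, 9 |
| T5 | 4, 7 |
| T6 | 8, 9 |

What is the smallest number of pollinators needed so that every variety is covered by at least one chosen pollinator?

5

Take {T1, T2, T3, T4, T5}. Their union is {1, 2, 3, 4, 5, 6, 7, 8, 9}, which is all 9 varieties.
No 4 of the 6 pollinators cover everything (all 15 combinations miss at least one variety), so 5 is optimal.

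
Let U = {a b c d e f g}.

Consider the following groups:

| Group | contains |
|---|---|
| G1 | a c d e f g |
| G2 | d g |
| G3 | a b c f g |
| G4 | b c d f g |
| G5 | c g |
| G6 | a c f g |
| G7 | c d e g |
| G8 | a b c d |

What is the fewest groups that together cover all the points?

G1 and G3 together: G1 ∪ G3 = {a, b, c, d, e, f, g} — every point is covered.
No single group has all 7 points (the largest, G1, has 6), so 2 is optimal.

2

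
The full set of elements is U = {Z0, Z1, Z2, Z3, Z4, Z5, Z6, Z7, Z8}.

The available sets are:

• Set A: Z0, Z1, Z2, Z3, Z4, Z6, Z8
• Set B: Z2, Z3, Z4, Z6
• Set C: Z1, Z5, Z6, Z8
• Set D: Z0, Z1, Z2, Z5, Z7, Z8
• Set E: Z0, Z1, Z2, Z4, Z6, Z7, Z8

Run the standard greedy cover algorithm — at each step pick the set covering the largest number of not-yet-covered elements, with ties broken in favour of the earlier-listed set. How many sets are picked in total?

Greedy: pick A (covers 7 new) → pick D (covers 2 new). Total picks: 2.

2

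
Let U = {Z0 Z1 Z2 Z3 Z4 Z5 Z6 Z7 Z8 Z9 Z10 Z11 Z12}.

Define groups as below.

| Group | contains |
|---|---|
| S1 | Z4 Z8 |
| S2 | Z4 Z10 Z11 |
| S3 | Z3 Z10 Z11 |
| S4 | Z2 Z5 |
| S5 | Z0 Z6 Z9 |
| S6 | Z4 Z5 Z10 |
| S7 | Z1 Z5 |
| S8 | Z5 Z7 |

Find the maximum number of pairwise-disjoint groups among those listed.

4

S1, S3, S5, S8 are pairwise disjoint (S1={Z4,Z8}; S3={Z3,Z10,Z11}; S5={Z0,Z6,Z9}; S8={Z5,Z7}).
Every remaining group overlaps one of these, and no 5 of the listed groups are pairwise disjoint, so 4 is the maximum.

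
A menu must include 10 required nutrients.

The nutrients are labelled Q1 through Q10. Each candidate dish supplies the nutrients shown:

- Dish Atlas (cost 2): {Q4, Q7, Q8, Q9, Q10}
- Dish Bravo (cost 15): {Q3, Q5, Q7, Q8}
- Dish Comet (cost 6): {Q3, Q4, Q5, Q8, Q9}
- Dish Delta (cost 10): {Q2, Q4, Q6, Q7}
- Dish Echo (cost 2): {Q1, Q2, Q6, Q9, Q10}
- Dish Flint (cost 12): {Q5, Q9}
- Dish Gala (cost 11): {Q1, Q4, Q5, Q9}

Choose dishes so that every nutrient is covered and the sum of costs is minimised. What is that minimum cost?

Atlas, Comet, Echo together cover every nutrient (Atlas ∪ Comet ∪ Echo = {Q1, Q2, Q3, Q4, Q5, Q6, Q7, Q8, Q9, Q10}); total cost 2 + 6 + 2 = 10.
No covering selection has total cost below 10.

10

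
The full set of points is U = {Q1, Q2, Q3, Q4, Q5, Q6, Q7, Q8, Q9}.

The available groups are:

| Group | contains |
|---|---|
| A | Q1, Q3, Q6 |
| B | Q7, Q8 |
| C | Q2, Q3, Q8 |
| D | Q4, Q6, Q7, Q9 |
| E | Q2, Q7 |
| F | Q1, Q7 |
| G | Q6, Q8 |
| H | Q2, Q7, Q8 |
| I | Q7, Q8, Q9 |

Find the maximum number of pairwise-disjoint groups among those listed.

C, D are pairwise disjoint (C={Q2,Q3,Q8}; D={Q4,Q6,Q7,Q9}).
Every remaining group overlaps one of these, and no 3 of the listed groups are pairwise disjoint, so 2 is the maximum.

2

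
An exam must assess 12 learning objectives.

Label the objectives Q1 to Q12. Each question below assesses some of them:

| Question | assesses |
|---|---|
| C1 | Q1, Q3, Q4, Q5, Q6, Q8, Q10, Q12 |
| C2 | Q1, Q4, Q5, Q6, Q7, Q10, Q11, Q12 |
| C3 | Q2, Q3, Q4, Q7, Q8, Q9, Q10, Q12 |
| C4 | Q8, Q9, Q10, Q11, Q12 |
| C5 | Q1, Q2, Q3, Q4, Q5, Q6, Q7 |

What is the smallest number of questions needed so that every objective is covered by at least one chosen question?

2

Take {C2, C3}. Their union is {Q1, Q2, Q3, Q4, Q5, Q6, Q7, Q8, Q9, Q10, Q11, Q12}, which is all 12 objectives.
No single question has all 12 objectives (the largest, C1, has 8), so 2 is optimal.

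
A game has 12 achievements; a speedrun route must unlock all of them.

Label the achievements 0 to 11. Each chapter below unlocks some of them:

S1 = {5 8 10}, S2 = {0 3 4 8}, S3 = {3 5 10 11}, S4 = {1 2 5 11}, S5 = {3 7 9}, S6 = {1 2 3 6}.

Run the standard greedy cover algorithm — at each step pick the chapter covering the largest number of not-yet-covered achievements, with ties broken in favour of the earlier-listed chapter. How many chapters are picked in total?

5

Greedy: pick S2 (covers 4 new) → pick S4 (covers 4 new) → pick S5 (covers 2 new) → pick S1 (covers 1 new) → pick S6 (covers 1 new). Total picks: 5.
(The true minimum cover uses only 4 chapters, so greedy is not optimal here.)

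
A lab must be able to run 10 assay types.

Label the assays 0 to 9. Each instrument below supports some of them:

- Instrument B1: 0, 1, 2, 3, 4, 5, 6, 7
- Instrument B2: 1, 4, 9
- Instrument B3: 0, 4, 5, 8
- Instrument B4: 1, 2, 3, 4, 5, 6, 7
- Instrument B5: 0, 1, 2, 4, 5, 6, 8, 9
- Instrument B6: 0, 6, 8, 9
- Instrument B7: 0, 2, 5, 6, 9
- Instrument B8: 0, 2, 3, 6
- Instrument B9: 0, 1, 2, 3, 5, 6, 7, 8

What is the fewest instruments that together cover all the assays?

B4 and B6 together: B4 ∪ B6 = {0, 1, 2, 3, 4, 5, 6, 7, 8, 9} — every assay is covered.
No single instrument has all 10 assays (the largest, B1, has 8), so 2 is optimal.

2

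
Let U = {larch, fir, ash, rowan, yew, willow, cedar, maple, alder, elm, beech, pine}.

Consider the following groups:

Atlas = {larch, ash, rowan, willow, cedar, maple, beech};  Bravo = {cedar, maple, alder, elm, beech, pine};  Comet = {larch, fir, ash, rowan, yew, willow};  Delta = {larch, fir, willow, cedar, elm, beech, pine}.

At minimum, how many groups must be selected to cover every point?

2

Take {Bravo, Comet}. Their union is {larch, fir, ash, rowan, yew, willow, cedar, maple, alder, elm, beech, pine}, which is all 12 points.
No single group has all 12 points (the largest, Atlas, has 7), so 2 is optimal.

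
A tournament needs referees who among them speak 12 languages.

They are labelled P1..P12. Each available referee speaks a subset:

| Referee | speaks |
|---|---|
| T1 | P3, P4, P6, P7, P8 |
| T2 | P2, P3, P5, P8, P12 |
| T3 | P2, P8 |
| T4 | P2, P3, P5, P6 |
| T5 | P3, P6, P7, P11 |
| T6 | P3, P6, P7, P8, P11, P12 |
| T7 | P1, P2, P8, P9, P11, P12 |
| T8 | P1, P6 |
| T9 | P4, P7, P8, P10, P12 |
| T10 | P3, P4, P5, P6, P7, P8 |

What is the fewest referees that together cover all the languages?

T7 and T9 and T10 together: T7 ∪ T9 ∪ T10 = {P1, P2, P3, P4, P5, P6, P7, P8, P9, P10, P11, P12} — every language is covered.
Only T7 contains P9, so T7 is forced; the remaining 6 languages need at least 2 more referees (each remaining referee adds at most 5) — so at least 3 referees are needed, and 3 is optimal.

3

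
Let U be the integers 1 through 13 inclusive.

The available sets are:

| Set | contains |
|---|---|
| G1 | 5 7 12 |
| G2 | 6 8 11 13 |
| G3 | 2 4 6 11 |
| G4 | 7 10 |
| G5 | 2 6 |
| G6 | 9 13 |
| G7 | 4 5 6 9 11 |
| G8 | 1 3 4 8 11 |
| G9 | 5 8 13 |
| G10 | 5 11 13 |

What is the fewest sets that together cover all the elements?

Take {G1, G4, G5, G6, G8}. Their union is {1, 2, 3, 4, 5, 6, 7, 8, 9, 10, 11, 12, 13}, which is all 13 elements.
No 4 of the 10 sets cover everything (all 210 combinations miss at least one element), so 5 is optimal.

5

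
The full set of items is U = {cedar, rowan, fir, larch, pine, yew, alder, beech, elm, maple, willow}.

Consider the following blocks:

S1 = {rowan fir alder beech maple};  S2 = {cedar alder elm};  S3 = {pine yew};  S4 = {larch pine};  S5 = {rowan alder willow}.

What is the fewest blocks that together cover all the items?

5

S1 and S2 and S3 and S4 and S5 together: S1 ∪ S2 ∪ S3 ∪ S4 ∪ S5 = {cedar, rowan, fir, larch, pine, yew, alder, beech, elm, maple, willow} — every item is covered.
No 4 of the 5 blocks cover everything (all 5 combinations miss at least one item), so 5 is optimal.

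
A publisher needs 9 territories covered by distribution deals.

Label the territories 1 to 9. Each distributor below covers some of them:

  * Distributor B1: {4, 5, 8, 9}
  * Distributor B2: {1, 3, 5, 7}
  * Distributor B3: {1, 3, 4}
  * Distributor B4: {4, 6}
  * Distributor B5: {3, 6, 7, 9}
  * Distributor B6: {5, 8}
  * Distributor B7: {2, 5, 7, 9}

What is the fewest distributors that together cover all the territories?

B3 and B5 and B6 and B7 together: B3 ∪ B5 ∪ B6 ∪ B7 = {1, 2, 3, 4, 5, 6, 7, 8, 9} — every territory is covered.
No 3 of the 7 distributors cover everything (all 35 combinations miss at least one territory), so 4 is optimal.

4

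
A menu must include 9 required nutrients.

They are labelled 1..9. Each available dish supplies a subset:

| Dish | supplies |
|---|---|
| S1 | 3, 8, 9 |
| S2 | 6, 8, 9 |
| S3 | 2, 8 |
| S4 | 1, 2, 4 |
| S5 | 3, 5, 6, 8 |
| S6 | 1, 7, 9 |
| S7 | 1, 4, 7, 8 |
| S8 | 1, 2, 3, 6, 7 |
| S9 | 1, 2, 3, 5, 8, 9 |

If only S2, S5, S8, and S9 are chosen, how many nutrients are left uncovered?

Union of S2, S5, S8, S9 = {1, 2, 3, 5, 6, 7, 8, 9}.
Not covered: 4 — 1 nutrient.

1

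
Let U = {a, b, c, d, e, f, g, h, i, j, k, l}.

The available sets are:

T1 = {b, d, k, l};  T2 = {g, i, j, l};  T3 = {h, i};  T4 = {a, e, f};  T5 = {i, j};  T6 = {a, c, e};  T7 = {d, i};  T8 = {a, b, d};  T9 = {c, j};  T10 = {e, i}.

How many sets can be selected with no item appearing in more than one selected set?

4

T1, T3, T4, T9 are pairwise disjoint (T1={b,d,k,l}; T3={h,i}; T4={a,e,f}; T9={c,j}).
Every remaining set overlaps one of these, and no 5 of the listed sets are pairwise disjoint, so 4 is the maximum.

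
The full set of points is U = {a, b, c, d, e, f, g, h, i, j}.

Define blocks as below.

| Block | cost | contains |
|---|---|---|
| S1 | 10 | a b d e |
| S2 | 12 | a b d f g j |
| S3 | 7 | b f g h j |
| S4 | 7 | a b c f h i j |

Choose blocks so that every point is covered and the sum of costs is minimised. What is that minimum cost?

24

S1, S3, S4 together cover every point (S1 ∪ S3 ∪ S4 = {a, b, c, d, e, f, g, h, i, j}); total cost 10 + 7 + 7 = 24.
No covering selection has total cost below 24.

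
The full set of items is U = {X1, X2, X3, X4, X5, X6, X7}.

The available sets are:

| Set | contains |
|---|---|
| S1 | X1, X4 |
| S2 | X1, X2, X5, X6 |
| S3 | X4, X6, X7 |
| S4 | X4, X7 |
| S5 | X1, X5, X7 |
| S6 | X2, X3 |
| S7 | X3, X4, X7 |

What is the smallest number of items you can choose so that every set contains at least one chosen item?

H = {X1, X2, X4} meets every set (each contains at least one member of H), and |H| = 3.
No choice of 2 items meets every set, so 3 is the minimum.

3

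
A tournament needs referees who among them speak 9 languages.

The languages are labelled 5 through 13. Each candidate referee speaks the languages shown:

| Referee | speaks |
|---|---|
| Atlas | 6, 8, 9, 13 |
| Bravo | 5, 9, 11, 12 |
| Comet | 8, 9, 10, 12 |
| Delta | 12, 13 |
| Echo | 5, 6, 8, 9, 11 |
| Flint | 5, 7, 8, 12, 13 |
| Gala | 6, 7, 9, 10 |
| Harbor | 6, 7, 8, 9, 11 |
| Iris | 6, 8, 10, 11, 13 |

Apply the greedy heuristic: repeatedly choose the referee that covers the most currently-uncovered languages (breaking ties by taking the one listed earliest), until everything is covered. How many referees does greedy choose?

3

Greedy: pick Echo (covers 5 new) → pick Flint (covers 3 new) → pick Comet (covers 1 new). Total picks: 3.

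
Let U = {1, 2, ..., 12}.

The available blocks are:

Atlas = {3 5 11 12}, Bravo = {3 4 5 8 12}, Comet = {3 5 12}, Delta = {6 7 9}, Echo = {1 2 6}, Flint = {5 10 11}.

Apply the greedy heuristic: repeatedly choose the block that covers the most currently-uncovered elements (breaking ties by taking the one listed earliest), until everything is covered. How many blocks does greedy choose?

Greedy: pick Bravo (covers 5 new) → pick Delta (covers 3 new) → pick Echo (covers 2 new) → pick Flint (covers 2 new). Total picks: 4.

4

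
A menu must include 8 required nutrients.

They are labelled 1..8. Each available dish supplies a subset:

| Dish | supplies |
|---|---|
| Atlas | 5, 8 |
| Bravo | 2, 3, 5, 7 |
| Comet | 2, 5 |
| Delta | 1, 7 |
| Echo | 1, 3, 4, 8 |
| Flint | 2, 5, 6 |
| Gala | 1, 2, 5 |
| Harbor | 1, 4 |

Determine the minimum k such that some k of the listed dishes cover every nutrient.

3

Take {Delta, Echo, Flint}. Their union is {1, 2, 3, 4, 5, 6, 7, 8}, which is all 8 nutrients.
Only Flint contains 6, so Flint is forced; the remaining 5 nutrients need at least 2 more dishes (each remaining dish adds at most 4) — so at least 3 dishes are needed, and 3 is optimal.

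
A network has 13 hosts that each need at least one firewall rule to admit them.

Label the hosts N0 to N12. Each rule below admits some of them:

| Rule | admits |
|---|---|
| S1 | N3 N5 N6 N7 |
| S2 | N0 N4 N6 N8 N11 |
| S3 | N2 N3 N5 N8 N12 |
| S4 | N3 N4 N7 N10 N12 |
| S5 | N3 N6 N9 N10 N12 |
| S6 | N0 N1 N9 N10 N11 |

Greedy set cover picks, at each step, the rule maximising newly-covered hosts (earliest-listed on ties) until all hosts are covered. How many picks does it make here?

4

Greedy: pick S2 (covers 5 new) → pick S3 (covers 4 new) → pick S6 (covers 3 new) → pick S1 (covers 1 new). Total picks: 4.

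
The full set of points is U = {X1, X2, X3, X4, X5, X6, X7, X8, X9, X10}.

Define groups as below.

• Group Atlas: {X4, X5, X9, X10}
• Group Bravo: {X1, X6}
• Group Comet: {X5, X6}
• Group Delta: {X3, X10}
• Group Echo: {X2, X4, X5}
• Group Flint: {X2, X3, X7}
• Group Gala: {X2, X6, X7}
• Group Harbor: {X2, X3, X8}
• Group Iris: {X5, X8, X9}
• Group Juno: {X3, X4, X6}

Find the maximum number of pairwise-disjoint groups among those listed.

Bravo, Flint, Iris are pairwise disjoint (Bravo={X1,X6}; Flint={X2,X3,X7}; Iris={X5,X8,X9}).
Every remaining group overlaps one of these, and no 4 of the listed groups are pairwise disjoint, so 3 is the maximum.

3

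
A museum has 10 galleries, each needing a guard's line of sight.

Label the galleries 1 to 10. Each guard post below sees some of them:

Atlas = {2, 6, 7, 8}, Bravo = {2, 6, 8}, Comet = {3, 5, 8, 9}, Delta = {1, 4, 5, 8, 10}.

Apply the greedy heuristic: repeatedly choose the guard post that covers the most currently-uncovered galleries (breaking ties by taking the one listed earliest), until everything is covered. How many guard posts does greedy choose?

Greedy: pick Delta (covers 5 new) → pick Atlas (covers 3 new) → pick Comet (covers 2 new). Total picks: 3.

3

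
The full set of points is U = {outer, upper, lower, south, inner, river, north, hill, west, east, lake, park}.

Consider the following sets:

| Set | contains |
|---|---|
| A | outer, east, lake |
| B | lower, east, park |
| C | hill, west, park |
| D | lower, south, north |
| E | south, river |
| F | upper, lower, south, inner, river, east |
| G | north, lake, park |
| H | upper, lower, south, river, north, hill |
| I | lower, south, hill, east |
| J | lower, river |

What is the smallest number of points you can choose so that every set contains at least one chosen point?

T = {south, river, lake, park} meets every set (each contains at least one member of T), and |T| = 4.
No choice of 3 points meets every set, so 4 is the minimum.

4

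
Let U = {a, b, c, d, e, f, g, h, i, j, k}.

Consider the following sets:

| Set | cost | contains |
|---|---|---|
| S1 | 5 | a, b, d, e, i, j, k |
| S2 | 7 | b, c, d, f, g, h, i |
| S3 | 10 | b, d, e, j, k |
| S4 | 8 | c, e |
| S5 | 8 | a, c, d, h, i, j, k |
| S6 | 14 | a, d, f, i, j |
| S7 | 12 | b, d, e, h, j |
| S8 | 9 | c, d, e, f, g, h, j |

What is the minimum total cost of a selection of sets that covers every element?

12

S1, S2 together cover every element (S1 ∪ S2 = {a, b, c, d, e, f, g, h, i, j, k}); total cost 5 + 7 = 12.
No covering selection has total cost below 12.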